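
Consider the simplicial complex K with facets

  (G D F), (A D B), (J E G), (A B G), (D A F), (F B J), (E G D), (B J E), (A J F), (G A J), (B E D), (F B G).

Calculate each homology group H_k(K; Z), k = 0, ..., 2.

We work with the vertex ordering A < B < D < E < F < G < J. The simplices of K, each written with vertices in increasing order, are:

  0-simplices (7): A, B, D, E, F, G, J
  1-simplices (18): AB, AD, AF, AG, AJ, BD, BE, BF, BG, BJ, DE, DF, DG, EG, EJ, FG, FJ, GJ
  2-simplices (12): ABD, ABG, ADF, AFJ, AGJ, BDE, BEJ, BFG, BFJ, DEG, DFG, EGJ

so the chain groups are C_0 ≅ Z^7, C_1 ≅ Z^18, C_2 ≅ Z^12.

∂_1: C_1 → C_0 sends each edge [p,q] (with p < q) to q − p.
As a 7×18 matrix over Z this has rank 6, with invariant factors (1,1,1,1,1,1).

The boundary map ∂_2: C_2 → C_1 sends each 2-simplex [p,q,r] to [q,r] − [p,r] + [p,q]. For instance
  ∂BFJ = FJ − BJ + BF,
  ∂EGJ = GJ − EJ + EG.
As a 18×12 matrix over Z this has rank 12, with invariant factors (1,1,1,1,1,1,1,1,1,1,1,2).

From H_k ≅ ker(∂_k) / im(∂_{k+1}) we obtain:

  H_0: rank C_0 − rank ∂_1 = 7 − 6 = 1, and the invariant factors of ∂_1 are all 1, so H_0 ≅ Z.
  H_1: rank ker ∂_1 − rank ∂_2 = (18 − 6) − 12 = 0, and ∂_2 has invariant factor 2 > 1, so H_1 ≅ Z_2.
  H_2: rank ker ∂_2 − rank ∂_3 = (12 − 12) − 0 = 0, and there is no ∂_3, so H_2 ≅ 0.

(K is a triangulation of the real projective plane RP^2.)

H_0 ≅ Z,  H_1 ≅ Z_2,  H_2 = 0.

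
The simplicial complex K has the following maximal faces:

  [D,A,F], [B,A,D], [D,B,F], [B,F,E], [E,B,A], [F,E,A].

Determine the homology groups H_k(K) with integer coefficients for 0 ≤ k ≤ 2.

H_0 ≅ Z,  H_1 = 0,  H_2 ≅ Z.

Order the vertices as A < B < D < E < F. Listing each simplex with vertices in this order, K has dimension 2 with simplices:

  0-simplices (5): A, B, D, E, F
  1-simplices (9): AB, AD, AE, AF, BD, BE, BF, DF, EF
  2-simplices (6): ABD, ABE, ADF, AEF, BDF, BEF

so the chain groups are C_0 ≅ Z^5, C_1 ≅ Z^9, C_2 ≅ Z^6.

∂_1: C_1 → C_0 is given by ∂[p,q] = [q] − [p].
As a 5×9 matrix over Z this has rank 4, with invariant factors (1,1,1,1).

The boundary map ∂_2: C_2 → C_1 maps a triangle to the signed sum of its edges. For instance
  ∂AEF = EF − AF + AE,
  ∂BEF = EF − BF + BE.
As a 9×6 matrix over Z this has rank 5, with invariant factors (1,1,1,1,1).

Reading off H_k = ker ∂_k / im ∂_{k+1}:

  H_0: rank C_0 − rank ∂_1 = 5 − 4 = 1, and the invariant factors of ∂_1 are all 1, so H_0 ≅ Z.
  H_1: rank ker ∂_1 − rank ∂_2 = (9 − 4) − 5 = 0, and the invariant factors of ∂_2 are all 1, so H_1 ≅ 0.
  H_2: rank ker ∂_2 − rank ∂_3 = (6 − 5) − 0 = 1, and there is no ∂_3, so H_2 ≅ Z.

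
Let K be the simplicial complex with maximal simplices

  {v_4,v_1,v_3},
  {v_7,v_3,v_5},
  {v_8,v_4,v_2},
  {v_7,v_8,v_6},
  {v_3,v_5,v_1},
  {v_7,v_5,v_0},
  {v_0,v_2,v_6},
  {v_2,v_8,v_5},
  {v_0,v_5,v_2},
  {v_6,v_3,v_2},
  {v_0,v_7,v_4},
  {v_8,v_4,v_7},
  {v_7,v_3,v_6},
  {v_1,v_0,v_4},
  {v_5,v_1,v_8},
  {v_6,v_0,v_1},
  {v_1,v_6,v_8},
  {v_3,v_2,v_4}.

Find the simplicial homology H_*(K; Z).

Order the vertices as v_0 < v_1 < v_2 < v_3 < v_4 < v_5 < v_6 < v_7 < v_8. Listing each simplex with vertices in this order, K has dimension 2 with simplices:

  0-simplices (9): [v_0], [v_1], [v_2], [v_3], [v_4], [v_5], [v_6], [v_7], [v_8]
  1-simplices (27): (27 of them)
  2-simplices (18): (18 of them)

giving chain groups C_0 ≅ Z^9, C_1 ≅ Z^27, C_2 ≅ Z^18.

The boundary map ∂_1: C_1 → C_0 maps an edge to its endpoints' difference, ∂[p,q] = q − p. For instance
  ∂[v_2,v_8] = [v_8] − [v_2].
This gives a 9×27 integer matrix of rank 8; reducing to Smith normal form yields diagonal entries (1,1,1,1,1,1,1,1).

The boundary map ∂_2: C_2 → C_1 sends each 2-simplex [p,q,r] to [q,r] − [p,r] + [p,q]. For instance
  ∂[v_0,v_2,v_6] = [v_2,v_6] − [v_0,v_6] + [v_0,v_2],
  ∂[v_0,v_1,v_6] = [v_1,v_6] − [v_0,v_6] + [v_0,v_1].
The resulting 27×18 matrix has rank 17, and its Smith normal form has invariant factors (1,1,1,1,1,1,1,1,1,1,1,1,1,1,1,1,1).

Now H_k = ker ∂_k / im ∂_{k+1}, so:

  H_0: rank C_0 − rank ∂_1 = 9 − 8 = 1, and the invariant factors of ∂_1 are all 1, so H_0 = Z.
  H_1: rank ker ∂_1 − rank ∂_2 = (27 − 8) − 17 = 2, and the invariant factors of ∂_2 are all 1, so H_1 = Z^2.
  H_2: rank ker ∂_2 − rank ∂_3 = (18 − 17) − 0 = 1, and there is no ∂_3, so H_2 = Z.

H_0 = Z,  H_1 = Z^2,  H_2 = Z.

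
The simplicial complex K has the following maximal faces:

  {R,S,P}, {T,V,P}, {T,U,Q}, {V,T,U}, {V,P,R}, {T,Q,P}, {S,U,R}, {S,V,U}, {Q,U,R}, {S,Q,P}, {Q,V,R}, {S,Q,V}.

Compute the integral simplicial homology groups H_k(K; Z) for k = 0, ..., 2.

Fix the vertex order P < Q < R < S < T < U < V and write every simplex with vertices in increasing order. Then dim K = 2 and the simplices of K are:

  0-simplices (7): P, Q, R, S, T, U, V
  1-simplices (18): PQ, PR, PS, PT, PV, QR, QS, QT, QU, QV, RS, RU, RV, SU, SV, TU, TV, UV
  2-simplices (12): PQS, PQT, PRS, PRV, PTV, QRU, QRV, QSV, QTU, RSU, SUV, TUV

Hence C_0 ≅ Z^7, C_1 ≅ Z^18, C_2 ≅ Z^12.

∂_1: C_1 → C_0 maps an edge to its endpoints' difference, ∂[p,q] = q − p. For instance
  ∂QV = V − Q.
As a 7×18 matrix over Z this has rank 6, with invariant factors (1,1,1,1,1,1).

The boundary map ∂_2: C_2 → C_1 acts by ∂[p,q,r] = [q,r] − [p,r] + [p,q]. For instance
  ∂PTV = TV − PV + PT,
  ∂QRU = RU − QU + QR.
As a 18×12 matrix over Z this has rank 12, with invariant factors (1,1,1,1,1,1,1,1,1,1,1,2).

Computing H_k = (kernel of ∂_k) / (image of ∂_{k+1}):

  H_0: rank C_0 − rank ∂_1 = 7 − 6 = 1, and the invariant factors of ∂_1 are all 1, so H_0 = Z.
  H_1: rank ker ∂_1 − rank ∂_2 = (18 − 6) − 12 = 0, and ∂_2 has invariant factor 2 > 1, so H_1 = Z/2.
  H_2: rank ker ∂_2 − rank ∂_3 = (12 − 12) − 0 = 0, and there is no ∂_3, so H_2 = 0.

As a check, the Euler characteristic is 7 − 18 + 12 = 1, which agrees with 1 − 0 + 0 = 1.
(K is a triangulation of the real projective plane RP^2.)

H_0 ≅ Z,  H_1 ≅ Z/2,  H_2 = 0.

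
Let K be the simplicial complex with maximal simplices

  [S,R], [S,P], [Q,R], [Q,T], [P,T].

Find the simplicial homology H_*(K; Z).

Fix the vertex order P < Q < R < S < T and write every simplex with vertices in increasing order. Then dim K = 1 and the simplices of K are:

  0-simplices (5): P, Q, R, S, T
  1-simplices (5): PS, PT, QR, QT, RS

giving chain groups C_0 ≅ Z^5, C_1 ≅ Z^5.

The boundary map ∂_1: C_1 → C_0 maps an edge to its endpoints' difference, ∂[p,q] = q − p. For instance
  ∂QR = R − Q.
The 5×5 boundary matrix has rank 4 and Smith normal form diag(1,1,1,1).

Now H_k = ker ∂_k / im ∂_{k+1}, so:

  H_0: rank C_0 − rank ∂_1 = 5 − 4 = 1, and the invariant factors of ∂_1 are all 1, so H_0 = Z.
  H_1: rank ker ∂_1 − rank ∂_2 = (5 − 4) − 0 = 1, and there is no ∂_2, so H_1 = Z.

H_0 = Z,  H_1 = Z.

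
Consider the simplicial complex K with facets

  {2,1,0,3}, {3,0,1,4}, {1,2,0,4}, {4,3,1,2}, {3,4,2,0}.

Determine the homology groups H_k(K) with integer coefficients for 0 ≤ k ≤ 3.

H_0 = Z,  H_1 = 0,  H_2 = 0,  H_3 = Z.

K has 5 vertices, 10 edges, 10 triangles, 5 3-simplices.
rank ∂_0 = 0, rank ∂_1 = 4 ⇒ b_0 = 5 − 0 − 4 = 1; all invariant factors of ∂_1 are 1 so no torsion. So H_0 = Z.
rank ∂_1 = 4, rank ∂_2 = 6 ⇒ b_1 = 10 − 4 − 6 = 0; all invariant factors of ∂_2 are 1 so no torsion. So H_1 = 0.
rank ∂_2 = 6, rank ∂_3 = 4 ⇒ b_2 = 10 − 6 − 4 = 0; all invariant factors of ∂_3 are 1 so no torsion. So H_2 = 0.
rank ∂_3 = 4, rank ∂_4 = 0 ⇒ b_3 = 5 − 4 − 0 = 1. So H_3 = Z.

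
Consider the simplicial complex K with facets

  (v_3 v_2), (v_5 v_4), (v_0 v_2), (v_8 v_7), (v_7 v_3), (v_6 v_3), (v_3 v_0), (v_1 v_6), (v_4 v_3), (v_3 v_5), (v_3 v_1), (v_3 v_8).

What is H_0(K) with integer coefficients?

K has 9 vertices, 12 edges.
rank ∂_0 = 0, rank ∂_1 = 8 ⇒ b_0 = 9 − 0 − 8 = 1; all invariant factors of ∂_1 are 1 so no torsion. So H_0 ≅ Z.

H_0 ≅ Z.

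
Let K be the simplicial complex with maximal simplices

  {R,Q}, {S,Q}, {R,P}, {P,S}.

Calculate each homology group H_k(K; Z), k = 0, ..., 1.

H_0 = Z,  H_1 = Z.

Fix the vertex order P < Q < R < S and write every simplex with vertices in increasing order. Then dim K = 1 and the simplices of K are:

  0-simplices (4): P, Q, R, S
  1-simplices (4): PR, PS, QR, QS

Hence C_0 ≅ Z^4, C_1 ≅ Z^4.

Boundary ∂_1: C_1 → C_0 is given by ∂[p,q] = [q] − [p].
The resulting 4×4 matrix has rank 3, and its Smith normal form has invariant factors (1,1,1).

Now H_k = ker ∂_k / im ∂_{k+1}, so:

  H_0: rank C_0 − rank ∂_1 = 4 − 3 = 1, and the invariant factors of ∂_1 are all 1, so H_0 ≅ Z.
  H_1: rank ker ∂_1 − rank ∂_2 = (4 − 3) − 0 = 1, and there is no ∂_2, so H_1 ≅ Z.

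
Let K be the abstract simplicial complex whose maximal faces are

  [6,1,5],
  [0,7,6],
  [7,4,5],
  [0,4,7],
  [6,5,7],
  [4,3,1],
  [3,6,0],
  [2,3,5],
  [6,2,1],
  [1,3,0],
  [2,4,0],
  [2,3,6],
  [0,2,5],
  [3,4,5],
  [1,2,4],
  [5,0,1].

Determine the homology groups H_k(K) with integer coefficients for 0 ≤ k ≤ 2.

We work with the vertex ordering 0 < 1 < 2 < 3 < 4 < 5 < 6 < 7. The simplices of K, each written with vertices in increasing order, are:

  0-simplices (8): [0], [1], [2], [3], [4], [5], [6], [7]
  1-simplices (24): (24 of them)
  2-simplices (16): [0,1,3], [0,1,5], [0,2,4], [0,2,5], [0,3,6], [0,4,7], [0,6,7], [1,2,4], [1,2,6], [1,3,4], [1,5,6], [2,3,5], [2,3,6], [3,4,5], [4,5,7], [5,6,7]

giving chain groups C_0 ≅ Z^8, C_1 ≅ Z^24, C_2 ≅ Z^16.

The boundary map ∂_1: C_1 → C_0 is given by ∂[p,q] = [q] − [p]. For instance
  ∂[3,6] = [6] − [3].
The 8×24 boundary matrix has rank 7 and Smith normal form diag(1,1,1,1,1,1,1).

The boundary map ∂_2: C_2 → C_1 sends each 2-simplex [p,q,r] to [q,r] − [p,r] + [p,q]. For instance
  ∂[0,4,7] = [4,7] − [0,7] + [0,4],
  ∂[0,6,7] = [6,7] − [0,7] + [0,6].
The resulting 24×16 matrix has rank 15, and its Smith normal form has invariant factors (1,1,1,1,1,1,1,1,1,1,1,1,1,1,1).

From H_k ≅ ker(∂_k) / im(∂_{k+1}) we obtain:

  H_0: rank C_0 − rank ∂_1 = 8 − 7 = 1, and the invariant factors of ∂_1 are all 1, so H_0 = Z.
  H_1: rank ker ∂_1 − rank ∂_2 = (24 − 7) − 15 = 2, and the invariant factors of ∂_2 are all 1, so H_1 = Z^2.
  H_2: rank ker ∂_2 − rank ∂_3 = (16 − 15) − 0 = 1, and there is no ∂_3, so H_2 = Z.

As a check, the Euler characteristic is 8 − 24 + 16 = 0, which agrees with 1 − 2 + 1 = 0.
(K is a triangulation of the torus T^2.)

H_0 = Z,  H_1 = Z^2,  H_2 = Z.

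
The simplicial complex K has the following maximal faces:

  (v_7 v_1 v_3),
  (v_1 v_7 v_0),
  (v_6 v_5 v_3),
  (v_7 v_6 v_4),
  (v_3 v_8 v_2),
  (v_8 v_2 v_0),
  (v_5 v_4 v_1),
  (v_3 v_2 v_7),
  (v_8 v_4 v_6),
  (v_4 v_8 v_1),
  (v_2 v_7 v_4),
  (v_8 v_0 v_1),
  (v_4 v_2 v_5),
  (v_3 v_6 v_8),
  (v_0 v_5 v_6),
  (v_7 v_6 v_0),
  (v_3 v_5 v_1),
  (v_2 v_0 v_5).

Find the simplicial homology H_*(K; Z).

Order the vertices as v_0 < v_1 < v_2 < v_3 < v_4 < v_5 < v_6 < v_7 < v_8. Listing each simplex with vertices in this order, K has dimension 2 with simplices:

  0-simplices (9): [v_0], [v_1], [v_2], [v_3], [v_4], [v_5], [v_6], [v_7], [v_8]
  1-simplices (27): (27 of them)
  2-simplices (18): (18 of them)

so the chain groups are C_0 ≅ Z^9, C_1 ≅ Z^27, C_2 ≅ Z^18.

∂_1: C_1 → C_0 is given by ∂[p,q] = [q] − [p]. For instance
  ∂[v_1,v_3] = [v_3] − [v_1].
The resulting 9×27 matrix has rank 8, and its Smith normal form has invariant factors (1,1,1,1,1,1,1,1).

∂_2: C_2 → C_1 maps a triangle to the signed sum of its edges. For instance
  ∂[v_2,v_4,v_7] = [v_4,v_7] − [v_2,v_7] + [v_2,v_4],
  ∂[v_4,v_6,v_7] = [v_6,v_7] − [v_4,v_7] + [v_4,v_6].
The 27×18 boundary matrix has rank 17 and Smith normal form diag(1,1,1,1,1,1,1,1,1,1,1,1,1,1,1,1,1).

Computing H_k = (kernel of ∂_k) / (image of ∂_{k+1}):

  H_0: rank C_0 − rank ∂_1 = 9 − 8 = 1, and the invariant factors of ∂_1 are all 1, so H_0 = Z.
  H_1: rank ker ∂_1 − rank ∂_2 = (27 − 8) − 17 = 2, and the invariant factors of ∂_2 are all 1, so H_1 = Z^2.
  H_2: rank ker ∂_2 − rank ∂_3 = (18 − 17) − 0 = 1, and there is no ∂_3, so H_2 = Z.

H_0 = Z,  H_1 = Z^2,  H_2 = Z.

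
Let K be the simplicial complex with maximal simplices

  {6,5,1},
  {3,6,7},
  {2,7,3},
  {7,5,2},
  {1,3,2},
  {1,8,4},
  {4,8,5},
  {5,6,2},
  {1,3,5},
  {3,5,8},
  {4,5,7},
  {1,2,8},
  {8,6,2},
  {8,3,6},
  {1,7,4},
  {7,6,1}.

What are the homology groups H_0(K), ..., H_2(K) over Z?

We work with the vertex ordering 1 < 2 < 3 < 4 < 5 < 6 < 7 < 8. The simplices of K, each written with vertices in increasing order, are:

  0-simplices (8): [1], [2], [3], [4], [5], [6], [7], [8]
  1-simplices (24): (24 of them)
  2-simplices (16): [1,2,3], [1,2,8], [1,3,5], [1,4,7], [1,4,8], [1,5,6], [1,6,7], [2,3,7], [2,5,6], [2,5,7], [2,6,8], [3,5,8], [3,6,7], [3,6,8], [4,5,7], [4,5,8]

Hence C_0 ≅ Z^8, C_1 ≅ Z^24, C_2 ≅ Z^16.

The boundary map ∂_1: C_1 → C_0 is given by ∂[p,q] = [q] − [p].
The 8×24 boundary matrix has rank 7 and Smith normal form diag(1,1,1,1,1,1,1).

∂_2: C_2 → C_1 maps a triangle to the signed sum of its edges. For instance
  ∂[2,5,6] = [5,6] − [2,6] + [2,5],
  ∂[1,4,7] = [4,7] − [1,7] + [1,4].
The resulting 24×16 matrix has rank 15, and its Smith normal form has invariant factors (1,1,1,1,1,1,1,1,1,1,1,1,1,1,1).

Reading off H_k = ker ∂_k / im ∂_{k+1}:

  H_0: rank C_0 − rank ∂_1 = 8 − 7 = 1, and the invariant factors of ∂_1 are all 1, so H_0 = Z.
  H_1: rank ker ∂_1 − rank ∂_2 = (24 − 7) − 15 = 2, and the invariant factors of ∂_2 are all 1, so H_1 = Z^2.
  H_2: rank ker ∂_2 − rank ∂_3 = (16 − 15) − 0 = 1, and there is no ∂_3, so H_2 = Z.

H_0 = Z,  H_1 = Z^2,  H_2 = Z.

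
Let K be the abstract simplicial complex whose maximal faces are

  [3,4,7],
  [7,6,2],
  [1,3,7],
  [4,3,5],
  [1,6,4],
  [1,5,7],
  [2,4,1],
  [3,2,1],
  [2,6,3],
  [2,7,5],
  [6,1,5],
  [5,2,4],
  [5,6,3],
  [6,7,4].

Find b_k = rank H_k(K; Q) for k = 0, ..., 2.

b_0 = 1, b_1 = 2, b_2 = 1.

K has 7 vertices, 21 edges, 14 triangles.
rank ∂_0 = 0, rank ∂_1 = 6 ⇒ b_0 = 7 − 0 − 6 = 1; all invariant factors of ∂_1 are 1 so no torsion. So H_0 ≅ Z.
rank ∂_1 = 6, rank ∂_2 = 13 ⇒ b_1 = 21 − 6 − 13 = 2; all invariant factors of ∂_2 are 1 so no torsion. So H_1 ≅ Z^2.
rank ∂_2 = 13, rank ∂_3 = 0 ⇒ b_2 = 14 − 13 − 0 = 1. So H_2 ≅ Z.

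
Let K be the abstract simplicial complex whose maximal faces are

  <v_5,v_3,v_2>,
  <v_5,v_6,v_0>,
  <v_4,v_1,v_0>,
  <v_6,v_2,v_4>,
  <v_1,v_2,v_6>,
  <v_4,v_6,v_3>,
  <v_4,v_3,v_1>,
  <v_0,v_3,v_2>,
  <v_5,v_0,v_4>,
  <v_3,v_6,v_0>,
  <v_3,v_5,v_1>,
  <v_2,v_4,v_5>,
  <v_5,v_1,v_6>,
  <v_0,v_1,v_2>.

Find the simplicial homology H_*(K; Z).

Order the vertices as v_0 < v_1 < v_2 < v_3 < v_4 < v_5 < v_6. Listing each simplex with vertices in this order, K has dimension 2 with simplices:

  0-simplices (7): [v_0], [v_1], [v_2], [v_3], [v_4], [v_5], [v_6]
  1-simplices (21): (21 of them)
  2-simplices (14): (14 of them)

giving chain groups C_0 ≅ Z^7, C_1 ≅ Z^21, C_2 ≅ Z^14.

∂_1: C_1 → C_0 sends each edge [p,q] (with p < q) to q − p. For instance
  ∂[v_4,v_6] = [v_6] − [v_4].
This gives a 7×21 integer matrix of rank 6; reducing to Smith normal form yields diagonal entries (1,1,1,1,1,1).

∂_2: C_2 → C_1 acts by ∂[p,q,r] = [q,r] − [p,r] + [p,q]. For instance
  ∂[v_0,v_4,v_5] = [v_4,v_5] − [v_0,v_5] + [v_0,v_4],
  ∂[v_2,v_4,v_5] = [v_4,v_5] − [v_2,v_5] + [v_2,v_4].
This gives a 21×14 integer matrix of rank 13; reducing to Smith normal form yields diagonal entries (1,1,1,1,1,1,1,1,1,1,1,1,1).

Now H_k = ker ∂_k / im ∂_{k+1}, so:

  H_0: rank C_0 − rank ∂_1 = 7 − 6 = 1, and the invariant factors of ∂_1 are all 1, so H_0 ≅ Z.
  H_1: rank ker ∂_1 − rank ∂_2 = (21 − 6) − 13 = 2, and the invariant factors of ∂_2 are all 1, so H_1 ≅ Z^2.
  H_2: rank ker ∂_2 − rank ∂_3 = (14 − 13) − 0 = 1, and there is no ∂_3, so H_2 ≅ Z.

As a check, the Euler characteristic is 7 − 21 + 14 = 0, which agrees with 1 − 2 + 1 = 0.

H_0 = Z,  H_1 = Z^2,  H_2 = Z.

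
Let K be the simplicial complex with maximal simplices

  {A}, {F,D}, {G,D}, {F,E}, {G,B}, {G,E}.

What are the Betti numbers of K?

Take the total order A < B < D < E < F < G on the vertex set. Then K (dimension 1) consists of the simplices:

  0-simplices (6): A, B, D, E, F, G
  1-simplices (5): BG, DF, DG, EF, EG

so the chain groups are C_0 ≅ Z^6, C_1 ≅ Z^5.

The boundary map ∂_1: C_1 → C_0 maps an edge to its endpoints' difference, ∂[p,q] = q − p. For instance
  ∂DF = F − D.
This gives a 6×5 integer matrix of rank 4; reducing to Smith normal form yields diagonal entries (1,1,1,1).

Computing H_k = (kernel of ∂_k) / (image of ∂_{k+1}):

  H_0: rank C_0 − rank ∂_1 = 6 − 4 = 2, and the invariant factors of ∂_1 are all 1, so H_0 ≅ Z^2.
  H_1: rank ker ∂_1 − rank ∂_2 = (5 − 4) − 0 = 1, and there is no ∂_2, so H_1 ≅ Z.

As a check, the Euler characteristic is 6 − 5 = 1, which agrees with 2 − 1 = 1.

Hence the Betti numbers are b_0 = 2, b_1 = 1.

b_0 = 2, b_1 = 1.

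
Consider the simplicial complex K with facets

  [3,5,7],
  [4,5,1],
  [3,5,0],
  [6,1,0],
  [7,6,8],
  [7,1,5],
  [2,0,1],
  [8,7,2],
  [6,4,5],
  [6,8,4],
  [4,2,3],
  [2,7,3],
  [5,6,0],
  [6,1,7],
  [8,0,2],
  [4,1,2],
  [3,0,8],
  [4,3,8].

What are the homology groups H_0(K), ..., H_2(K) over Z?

We work with the vertex ordering 0 < 1 < 2 < 3 < 4 < 5 < 6 < 7 < 8. The simplices of K, each written with vertices in increasing order, are:

  0-simplices (9): [0], [1], [2], [3], [4], [5], [6], [7], [8]
  1-simplices (27): (27 of them)
  2-simplices (18): [0,1,2], [0,1,6], [0,2,8], [0,3,5], [0,3,8], [0,5,6], [1,2,4], [1,4,5], [1,5,7], [1,6,7], [2,3,4], [2,3,7], [2,7,8], [3,4,8], [3,5,7], [4,5,6], [4,6,8], [6,7,8]

Hence C_0 ≅ Z^9, C_1 ≅ Z^27, C_2 ≅ Z^18.

Boundary ∂_1: C_1 → C_0 is given by ∂[p,q] = [q] − [p]. For instance
  ∂[1,7] = [7] − [1].
As a 9×27 matrix over Z this has rank 8, with invariant factors (1,1,1,1,1,1,1,1).

The boundary map ∂_2: C_2 → C_1 maps a triangle to the signed sum of its edges. For instance
  ∂[0,2,8] = [2,8] − [0,8] + [0,2],
  ∂[0,3,8] = [3,8] − [0,8] + [0,3].
The resulting 27×18 matrix has rank 18, and its Smith normal form has invariant factors (1,1,1,1,1,1,1,1,1,1,1,1,1,1,1,1,1,2).

Computing H_k = (kernel of ∂_k) / (image of ∂_{k+1}):

  H_0: rank C_0 − rank ∂_1 = 9 − 8 = 1, and the invariant factors of ∂_1 are all 1, so H_0 ≅ Z.
  H_1: rank ker ∂_1 − rank ∂_2 = (27 − 8) − 18 = 1, and ∂_2 has invariant factor 2 > 1, so H_1 ≅ Z ⊕ Z_2.
  H_2: rank ker ∂_2 − rank ∂_3 = (18 − 18) − 0 = 0, and there is no ∂_3, so H_2 ≅ 0.

As a check, the Euler characteristic is 9 − 27 + 18 = 0, which agrees with 1 − 1 + 0 = 0.

H_0 = Z,  H_1 = Z ⊕ Z_2,  H_2 = 0.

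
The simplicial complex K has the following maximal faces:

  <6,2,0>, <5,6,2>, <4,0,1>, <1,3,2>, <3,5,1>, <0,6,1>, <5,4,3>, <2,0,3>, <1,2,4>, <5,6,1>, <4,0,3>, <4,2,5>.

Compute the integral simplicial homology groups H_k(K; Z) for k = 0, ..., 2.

K has 7 vertices, 18 edges, 12 triangles.
rank ∂_0 = 0, rank ∂_1 = 6 ⇒ b_0 = 7 − 0 − 6 = 1; all invariant factors of ∂_1 are 1 so no torsion. So H_0 ≅ Z.
rank ∂_1 = 6, rank ∂_2 = 12 ⇒ b_1 = 18 − 6 − 12 = 0; ∂_2 has invariant factor(s) [2] giving torsion. So H_1 ≅ Z/2.
rank ∂_2 = 12, rank ∂_3 = 0 ⇒ b_2 = 12 − 12 − 0 = 0. So H_2 ≅ 0.

H_0 ≅ Z,  H_1 ≅ Z/2,  H_2 = 0.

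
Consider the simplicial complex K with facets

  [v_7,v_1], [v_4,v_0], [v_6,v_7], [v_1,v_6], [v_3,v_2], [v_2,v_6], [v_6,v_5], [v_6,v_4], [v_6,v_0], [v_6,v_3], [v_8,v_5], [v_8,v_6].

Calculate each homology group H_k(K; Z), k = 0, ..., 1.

K has 9 vertices, 12 edges.
rank ∂_0 = 0, rank ∂_1 = 8 ⇒ b_0 = 9 − 0 − 8 = 1; all invariant factors of ∂_1 are 1 so no torsion. So H_0 = Z.
rank ∂_1 = 8, rank ∂_2 = 0 ⇒ b_1 = 12 − 8 − 0 = 4. So H_1 = Z^4.

H_0 = Z,  H_1 = Z^4.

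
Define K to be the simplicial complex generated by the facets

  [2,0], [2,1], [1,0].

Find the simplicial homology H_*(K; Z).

Fix the vertex order 0 < 1 < 2 and write every simplex with vertices in increasing order. Then dim K = 1 and the simplices of K are:

  0-simplices (3): [0], [1], [2]
  1-simplices (3): [0,1], [0,2], [1,2]

so the chain groups are C_0 ≅ Z^3, C_1 ≅ Z^3.

Boundary ∂_1: C_1 → C_0 sends each edge [p,q] (with p < q) to q − p.
As a 3×3 matrix over Z this has rank 2, with invariant factors (1,1).

Computing H_k = (kernel of ∂_k) / (image of ∂_{k+1}):

  H_0: rank C_0 − rank ∂_1 = 3 − 2 = 1, and the invariant factors of ∂_1 are all 1, so H_0 ≅ Z.
  H_1: rank ker ∂_1 − rank ∂_2 = (3 − 2) − 0 = 1, and there is no ∂_2, so H_1 ≅ Z.

H_0 ≅ Z,  H_1 ≅ Z.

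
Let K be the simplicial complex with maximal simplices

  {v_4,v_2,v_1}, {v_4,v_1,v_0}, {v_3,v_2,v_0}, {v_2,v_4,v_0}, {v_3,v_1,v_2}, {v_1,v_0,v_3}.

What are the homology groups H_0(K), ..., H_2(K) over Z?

H_0 = Z,  H_1 = 0,  H_2 = Z.

Take the total order v_0 < v_1 < v_2 < v_3 < v_4 on the vertex set. Then K (dimension 2) consists of the simplices:

  0-simplices (5): [v_0], [v_1], [v_2], [v_3], [v_4]
  1-simplices (9): [v_0,v_1], [v_0,v_2], [v_0,v_3], [v_0,v_4], [v_1,v_2], [v_1,v_3], [v_1,v_4], [v_2,v_3], [v_2,v_4]
  2-simplices (6): [v_0,v_1,v_3], [v_0,v_1,v_4], [v_0,v_2,v_3], [v_0,v_2,v_4], [v_1,v_2,v_3], [v_1,v_2,v_4]

giving chain groups C_0 ≅ Z^5, C_1 ≅ Z^9, C_2 ≅ Z^6.

The boundary map ∂_1: C_1 → C_0 is given by ∂[p,q] = [q] − [p]. For instance
  ∂[v_0,v_1] = [v_1] − [v_0].
The resulting 5×9 matrix has rank 4, and its Smith normal form has invariant factors (1,1,1,1).

∂_2: C_2 → C_1 maps a triangle to the signed sum of its edges. For instance
  ∂[v_0,v_2,v_4] = [v_2,v_4] − [v_0,v_4] + [v_0,v_2],
  ∂[v_1,v_2,v_3] = [v_2,v_3] − [v_1,v_3] + [v_1,v_2].
The 9×6 boundary matrix has rank 5 and Smith normal form diag(1,1,1,1,1).

Reading off H_k = ker ∂_k / im ∂_{k+1}:

  H_0: rank C_0 − rank ∂_1 = 5 − 4 = 1, and the invariant factors of ∂_1 are all 1, so H_0 = Z.
  H_1: rank ker ∂_1 − rank ∂_2 = (9 − 4) − 5 = 0, and the invariant factors of ∂_2 are all 1, so H_1 = 0.
  H_2: rank ker ∂_2 − rank ∂_3 = (6 − 5) − 0 = 1, and there is no ∂_3, so H_2 = Z.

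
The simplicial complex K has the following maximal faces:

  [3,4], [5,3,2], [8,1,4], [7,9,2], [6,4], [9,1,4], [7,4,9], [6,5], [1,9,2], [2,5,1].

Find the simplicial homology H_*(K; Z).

H_0 = Z,  H_1 = Z^2,  H_2 = 0.

Order the vertices as 1 < 2 < 3 < 4 < 5 < 6 < 7 < 8 < 9. Listing each simplex with vertices in this order, K has dimension 2 with simplices:

  0-simplices (9): [1], [2], [3], [4], [5], [6], [7], [8], [9]
  1-simplices (17): [1,2], [1,4], [1,5], [1,8], [1,9], [2,3], [2,5], [2,7], [2,9], [3,4], [3,5], [4,6], [4,7], [4,8], [4,9], [5,6], [7,9]
  2-simplices (7): [1,2,5], [1,2,9], [1,4,8], [1,4,9], [2,3,5], [2,7,9], [4,7,9]

giving chain groups C_0 ≅ Z^9, C_1 ≅ Z^17, C_2 ≅ Z^7.

Boundary ∂_1: C_1 → C_0 maps an edge to its endpoints' difference, ∂[p,q] = q − p. For instance
  ∂[2,5] = [5] − [2].
The 9×17 boundary matrix has rank 8 and Smith normal form diag(1,1,1,1,1,1,1,1).

The boundary map ∂_2: C_2 → C_1 acts by ∂[p,q,r] = [q,r] − [p,r] + [p,q]. For instance
  ∂[2,7,9] = [7,9] − [2,9] + [2,7],
  ∂[4,7,9] = [7,9] − [4,9] + [4,7].
The 17×7 boundary matrix has rank 7 and Smith normal form diag(1,1,1,1,1,1,1).

From H_k ≅ ker(∂_k) / im(∂_{k+1}) we obtain:

  H_0: rank C_0 − rank ∂_1 = 9 − 8 = 1, and the invariant factors of ∂_1 are all 1, so H_0 ≅ Z.
  H_1: rank ker ∂_1 − rank ∂_2 = (17 − 8) − 7 = 2, and the invariant factors of ∂_2 are all 1, so H_1 ≅ Z^2.
  H_2: rank ker ∂_2 − rank ∂_3 = (7 − 7) − 0 = 0, and there is no ∂_3, so H_2 ≅ 0.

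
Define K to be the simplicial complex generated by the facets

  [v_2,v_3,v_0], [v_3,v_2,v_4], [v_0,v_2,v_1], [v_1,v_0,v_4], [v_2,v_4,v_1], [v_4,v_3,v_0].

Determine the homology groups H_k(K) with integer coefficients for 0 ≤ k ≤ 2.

Take the total order v_0 < v_1 < v_2 < v_3 < v_4 on the vertex set. Then K (dimension 2) consists of the simplices:

  0-simplices (5): [v_0], [v_1], [v_2], [v_3], [v_4]
  1-simplices (9): [v_0,v_1], [v_0,v_2], [v_0,v_3], [v_0,v_4], [v_1,v_2], [v_1,v_4], [v_2,v_3], [v_2,v_4], [v_3,v_4]
  2-simplices (6): [v_0,v_1,v_2], [v_0,v_1,v_4], [v_0,v_2,v_3], [v_0,v_3,v_4], [v_1,v_2,v_4], [v_2,v_3,v_4]

giving chain groups C_0 ≅ Z^5, C_1 ≅ Z^9, C_2 ≅ Z^6.

∂_1: C_1 → C_0 maps an edge to its endpoints' difference, ∂[p,q] = q − p. For instance
  ∂[v_1,v_4] = [v_4] − [v_1].
The 5×9 boundary matrix has rank 4 and Smith normal form diag(1,1,1,1).

Boundary ∂_2: C_2 → C_1 maps a triangle to the signed sum of its edges. For instance
  ∂[v_0,v_1,v_2] = [v_1,v_2] − [v_0,v_2] + [v_0,v_1],
  ∂[v_1,v_2,v_4] = [v_2,v_4] − [v_1,v_4] + [v_1,v_2].
The resulting 9×6 matrix has rank 5, and its Smith normal form has invariant factors (1,1,1,1,1).

From H_k ≅ ker(∂_k) / im(∂_{k+1}) we obtain:

  H_0: rank C_0 − rank ∂_1 = 5 − 4 = 1, and the invariant factors of ∂_1 are all 1, so H_0 = Z.
  H_1: rank ker ∂_1 − rank ∂_2 = (9 − 4) − 5 = 0, and the invariant factors of ∂_2 are all 1, so H_1 = 0.
  H_2: rank ker ∂_2 − rank ∂_3 = (6 − 5) − 0 = 1, and there is no ∂_3, so H_2 = Z.

As a check, the Euler characteristic is 5 − 9 + 6 = 2, which agrees with 1 − 0 + 1 = 2.

H_0 = Z,  H_1 = 0,  H_2 = Z.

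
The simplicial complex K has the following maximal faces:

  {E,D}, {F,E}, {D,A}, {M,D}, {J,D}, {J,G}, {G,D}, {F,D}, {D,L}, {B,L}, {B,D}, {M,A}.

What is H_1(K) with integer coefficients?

We work with the vertex ordering A < B < D < E < F < G < J < L < M. The simplices of K, each written with vertices in increasing order, are:

  0-simplices (9): A, B, D, E, F, G, J, L, M
  1-simplices (12): AD, AM, BD, BL, DE, DF, DG, DJ, DL, DM, EF, GJ

so the chain groups are C_0 ≅ Z^9, C_1 ≅ Z^12.

Boundary ∂_1: C_1 → C_0 is given by ∂[p,q] = [q] − [p]. For instance
  ∂AM = M − A.
The resulting 9×12 matrix has rank 8, and its Smith normal form has invariant factors (1,1,1,1,1,1,1,1).

Computing H_k = (kernel of ∂_k) / (image of ∂_{k+1}):

  H_1: rank ker ∂_1 − rank ∂_2 = (12 − 8) − 0 = 4, and there is no ∂_2, so H_1 = Z^4.

(K is a triangulation of a wedge of 4 circles.)

H_1 = Z^4.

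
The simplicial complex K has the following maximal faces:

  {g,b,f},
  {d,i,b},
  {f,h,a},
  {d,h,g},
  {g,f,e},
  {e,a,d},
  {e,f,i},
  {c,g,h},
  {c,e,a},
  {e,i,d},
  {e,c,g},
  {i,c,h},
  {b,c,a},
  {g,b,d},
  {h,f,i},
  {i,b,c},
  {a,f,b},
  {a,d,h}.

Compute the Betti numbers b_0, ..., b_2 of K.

b_0 = 1, b_1 = 2, b_2 = 1.

Order the vertices as a < b < c < d < e < f < g < h < i. Listing each simplex with vertices in this order, K has dimension 2 with simplices:

  0-simplices (9): a, b, c, d, e, f, g, h, i
  1-simplices (27): ab, ac, ad, ae, af, ah, bc, bd, bf, bg, bi, ce, cg, ch, ci, de, dg, dh, di, ef, eg, ei, fg, fh, fi, gh, hi
  2-simplices (18): abc, abf, ace, ade, adh, afh, bci, bdg, bdi, bfg, ceg, cgh, chi, dei, dgh, efg, efi, fhi

so the chain groups are C_0 ≅ Z^9, C_1 ≅ Z^27, C_2 ≅ Z^18.

The boundary map ∂_1: C_1 → C_0 sends each edge [p,q] (with p < q) to q − p.
The resulting 9×27 matrix has rank 8, and its Smith normal form has invariant factors (1,1,1,1,1,1,1,1).

∂_2: C_2 → C_1 sends each 2-simplex [p,q,r] to [q,r] − [p,r] + [p,q]. For instance
  ∂adh = dh − ah + ad,
  ∂bci = ci − bi + bc.
This gives a 27×18 integer matrix of rank 17; reducing to Smith normal form yields diagonal entries (1,1,1,1,1,1,1,1,1,1,1,1,1,1,1,1,1).

Computing H_k = (kernel of ∂_k) / (image of ∂_{k+1}):

  H_0: rank C_0 − rank ∂_1 = 9 − 8 = 1, and the invariant factors of ∂_1 are all 1, so H_0 = Z.
  H_1: rank ker ∂_1 − rank ∂_2 = (27 − 8) − 17 = 2, and the invariant factors of ∂_2 are all 1, so H_1 = Z^2.
  H_2: rank ker ∂_2 − rank ∂_3 = (18 − 17) − 0 = 1, and there is no ∂_3, so H_2 = Z.

Hence the Betti numbers are b_0 = 1, b_1 = 2, b_2 = 1.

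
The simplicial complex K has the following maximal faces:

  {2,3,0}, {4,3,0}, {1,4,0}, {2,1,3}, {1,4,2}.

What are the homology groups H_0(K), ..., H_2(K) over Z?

H_0 = Z,  H_1 = Z,  H_2 = 0.

We work with the vertex ordering 0 < 1 < 2 < 3 < 4. The simplices of K, each written with vertices in increasing order, are:

  0-simplices (5): [0], [1], [2], [3], [4]
  1-simplices (10): [0,1], [0,2], [0,3], [0,4], [1,2], [1,3], [1,4], [2,3], [2,4], [3,4]
  2-simplices (5): [0,1,4], [0,2,3], [0,3,4], [1,2,3], [1,2,4]

so the chain groups are C_0 ≅ Z^5, C_1 ≅ Z^10, C_2 ≅ Z^5.

The boundary map ∂_1: C_1 → C_0 is given by ∂[p,q] = [q] − [p]. For instance
  ∂[1,2] = [2] − [1].
The resulting 5×10 matrix has rank 4, and its Smith normal form has invariant factors (1,1,1,1).

The boundary map ∂_2: C_2 → C_1 acts by ∂[p,q,r] = [q,r] − [p,r] + [p,q]. For instance
  ∂[0,1,4] = [1,4] − [0,4] + [0,1],
  ∂[0,3,4] = [3,4] − [0,4] + [0,3].
As a 10×5 matrix over Z this has rank 5, with invariant factors (1,1,1,1,1).

Computing H_k = (kernel of ∂_k) / (image of ∂_{k+1}):

  H_0: rank C_0 − rank ∂_1 = 5 − 4 = 1, and the invariant factors of ∂_1 are all 1, so H_0 = Z.
  H_1: rank ker ∂_1 − rank ∂_2 = (10 − 4) − 5 = 1, and the invariant factors of ∂_2 are all 1, so H_1 = Z.
  H_2: rank ker ∂_2 − rank ∂_3 = (5 − 5) − 0 = 0, and there is no ∂_3, so H_2 = 0.

As a check, the Euler characteristic is 5 − 10 + 5 = 0, which agrees with 1 − 1 + 0 = 0.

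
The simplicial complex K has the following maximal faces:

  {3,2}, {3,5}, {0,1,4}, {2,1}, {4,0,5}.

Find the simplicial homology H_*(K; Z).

We work with the vertex ordering 0 < 1 < 2 < 3 < 4 < 5. The simplices of K, each written with vertices in increasing order, are:

  0-simplices (6): [0], [1], [2], [3], [4], [5]
  1-simplices (8): [0,1], [0,4], [0,5], [1,2], [1,4], [2,3], [3,5], [4,5]
  2-simplices (2): [0,1,4], [0,4,5]

Hence C_0 ≅ Z^6, C_1 ≅ Z^8, C_2 ≅ Z^2.

Boundary ∂_1: C_1 → C_0 sends each edge [p,q] (with p < q) to q − p.
As a 6×8 matrix over Z this has rank 5, with invariant factors (1,1,1,1,1).

Boundary ∂_2: C_2 → C_1 acts by ∂[p,q,r] = [q,r] − [p,r] + [p,q]. For instance
  ∂[0,4,5] = [4,5] − [0,5] + [0,4],
  ∂[0,1,4] = [1,4] − [0,4] + [0,1].
This gives a 8×2 integer matrix of rank 2; reducing to Smith normal form yields diagonal entries (1,1).

Computing H_k = (kernel of ∂_k) / (image of ∂_{k+1}):

  H_0: rank C_0 − rank ∂_1 = 6 − 5 = 1, and the invariant factors of ∂_1 are all 1, so H_0 ≅ Z.
  H_1: rank ker ∂_1 − rank ∂_2 = (8 − 5) − 2 = 1, and the invariant factors of ∂_2 are all 1, so H_1 ≅ Z.
  H_2: rank ker ∂_2 − rank ∂_3 = (2 − 2) − 0 = 0, and there is no ∂_3, so H_2 ≅ 0.

H_0 = Z,  H_1 = Z,  H_2 = 0.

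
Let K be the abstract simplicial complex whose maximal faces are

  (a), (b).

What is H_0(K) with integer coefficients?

H_0 ≅ Z^2.

Order the vertices as a < b. Listing each simplex with vertices in this order, K has dimension 0 with simplices:

  0-simplices (2): a, b

so the chain groups are C_0 ≅ Z^2.

Now H_k = ker ∂_k / im ∂_{k+1}, so:

  H_0: rank C_0 − rank ∂_1 = 2 − 0 = 2, and there is no ∂_1, so H_0 ≅ Z^2.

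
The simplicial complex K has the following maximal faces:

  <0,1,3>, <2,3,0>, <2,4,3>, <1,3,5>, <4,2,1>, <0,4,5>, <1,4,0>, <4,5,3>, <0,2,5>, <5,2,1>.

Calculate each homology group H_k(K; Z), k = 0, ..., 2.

H_0 ≅ Z,  H_1 ≅ Z/2Z,  H_2 = 0.

K has 6 vertices, 15 edges, 10 triangles.
rank ∂_0 = 0, rank ∂_1 = 5 ⇒ b_0 = 6 − 0 − 5 = 1; all invariant factors of ∂_1 are 1 so no torsion. So H_0 ≅ Z.
rank ∂_1 = 5, rank ∂_2 = 10 ⇒ b_1 = 15 − 5 − 10 = 0; ∂_2 has invariant factor(s) [2] giving torsion. So H_1 ≅ Z/2Z.
rank ∂_2 = 10, rank ∂_3 = 0 ⇒ b_2 = 10 − 10 − 0 = 0. So H_2 ≅ 0.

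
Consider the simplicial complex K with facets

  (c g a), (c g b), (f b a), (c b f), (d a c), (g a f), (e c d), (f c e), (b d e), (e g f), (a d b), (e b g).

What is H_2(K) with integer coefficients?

Take the total order a < b < c < d < e < f < g on the vertex set. Then K (dimension 2) consists of the simplices:

  0-simplices (7): a, b, c, d, e, f, g
  1-simplices (18): ab, ac, ad, af, ag, bc, bd, be, bf, bg, cd, ce, cf, cg, de, ef, eg, fg
  2-simplices (12): abd, abf, acd, acg, afg, bcf, bcg, bde, beg, cde, cef, efg

giving chain groups C_0 ≅ Z^7, C_1 ≅ Z^18, C_2 ≅ Z^12.

∂_1: C_1 → C_0 is given by ∂[p,q] = [q] − [p]. For instance
  ∂cf = f − c.
As a 7×18 matrix over Z this has rank 6, with invariant factors (1,1,1,1,1,1).

Boundary ∂_2: C_2 → C_1 sends each 2-simplex [p,q,r] to [q,r] − [p,r] + [p,q]. For instance
  ∂bcg = cg − bg + bc,
  ∂acd = cd − ad + ac.
The resulting 18×12 matrix has rank 12, and its Smith normal form has invariant factors (1,1,1,1,1,1,1,1,1,1,1,2).

From H_k ≅ ker(∂_k) / im(∂_{k+1}) we obtain:

  H_2: rank ker ∂_2 − rank ∂_3 = (12 − 12) − 0 = 0, and there is no ∂_3, so H_2 = 0.

H_2 ≅ 0.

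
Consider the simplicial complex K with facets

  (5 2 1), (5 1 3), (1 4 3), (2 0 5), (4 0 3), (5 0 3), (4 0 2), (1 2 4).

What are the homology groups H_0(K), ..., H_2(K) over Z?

H_0 = Z,  H_1 = 0,  H_2 = Z.

Fix the vertex order 0 < 1 < 2 < 3 < 4 < 5 and write every simplex with vertices in increasing order. Then dim K = 2 and the simplices of K are:

  0-simplices (6): [0], [1], [2], [3], [4], [5]
  1-simplices (12): [0,2], [0,3], [0,4], [0,5], [1,2], [1,3], [1,4], [1,5], [2,4], [2,5], [3,4], [3,5]
  2-simplices (8): [0,2,4], [0,2,5], [0,3,4], [0,3,5], [1,2,4], [1,2,5], [1,3,4], [1,3,5]

giving chain groups C_0 ≅ Z^6, C_1 ≅ Z^12, C_2 ≅ Z^8.

∂_1: C_1 → C_0 sends each edge [p,q] (with p < q) to q − p.
This gives a 6×12 integer matrix of rank 5; reducing to Smith normal form yields diagonal entries (1,1,1,1,1).

∂_2: C_2 → C_1 sends each 2-simplex [p,q,r] to [q,r] − [p,r] + [p,q]. For instance
  ∂[0,2,5] = [2,5] − [0,5] + [0,2],
  ∂[1,3,5] = [3,5] − [1,5] + [1,3].
This gives a 12×8 integer matrix of rank 7; reducing to Smith normal form yields diagonal entries (1,1,1,1,1,1,1).

Reading off H_k = ker ∂_k / im ∂_{k+1}:

  H_0: rank C_0 − rank ∂_1 = 6 − 5 = 1, and the invariant factors of ∂_1 are all 1, so H_0 = Z.
  H_1: rank ker ∂_1 − rank ∂_2 = (12 − 5) − 7 = 0, and the invariant factors of ∂_2 are all 1, so H_1 = 0.
  H_2: rank ker ∂_2 − rank ∂_3 = (8 − 7) − 0 = 1, and there is no ∂_3, so H_2 = Z.

As a check, the Euler characteristic is 6 − 12 + 8 = 2, which agrees with 1 − 0 + 1 = 2.
(K is a triangulation of the 2-sphere S^2.)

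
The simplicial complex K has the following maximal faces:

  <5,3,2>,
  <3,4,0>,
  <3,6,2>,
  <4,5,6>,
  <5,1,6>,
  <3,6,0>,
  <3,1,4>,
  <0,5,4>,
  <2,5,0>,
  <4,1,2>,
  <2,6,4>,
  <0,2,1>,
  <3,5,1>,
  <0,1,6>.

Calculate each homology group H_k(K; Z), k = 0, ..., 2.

K has 7 vertices, 21 edges, 14 triangles.
rank ∂_0 = 0, rank ∂_1 = 6 ⇒ b_0 = 7 − 0 − 6 = 1; all invariant factors of ∂_1 are 1 so no torsion. So H_0 ≅ Z.
rank ∂_1 = 6, rank ∂_2 = 13 ⇒ b_1 = 21 − 6 − 13 = 2; all invariant factors of ∂_2 are 1 so no torsion. So H_1 ≅ Z^2.
rank ∂_2 = 13, rank ∂_3 = 0 ⇒ b_2 = 14 − 13 − 0 = 1. So H_2 ≅ Z.

H_0 ≅ Z,  H_1 ≅ Z^2,  H_2 ≅ Z.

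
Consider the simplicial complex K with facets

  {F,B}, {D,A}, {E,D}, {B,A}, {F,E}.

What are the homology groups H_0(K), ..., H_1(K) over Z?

Order the vertices as A < B < D < E < F. Listing each simplex with vertices in this order, K has dimension 1 with simplices:

  0-simplices (5): A, B, D, E, F
  1-simplices (5): AB, AD, BF, DE, EF

so the chain groups are C_0 ≅ Z^5, C_1 ≅ Z^5.

The boundary map ∂_1: C_1 → C_0 maps an edge to its endpoints' difference, ∂[p,q] = q − p. For instance
  ∂AD = D − A.
This gives a 5×5 integer matrix of rank 4; reducing to Smith normal form yields diagonal entries (1,1,1,1).

Now H_k = ker ∂_k / im ∂_{k+1}, so:

  H_0: rank C_0 − rank ∂_1 = 5 − 4 = 1, and the invariant factors of ∂_1 are all 1, so H_0 = Z.
  H_1: rank ker ∂_1 − rank ∂_2 = (5 − 4) − 0 = 1, and there is no ∂_2, so H_1 = Z.

(K is a triangulation of the circle S^1.)

H_0 = Z,  H_1 = Z.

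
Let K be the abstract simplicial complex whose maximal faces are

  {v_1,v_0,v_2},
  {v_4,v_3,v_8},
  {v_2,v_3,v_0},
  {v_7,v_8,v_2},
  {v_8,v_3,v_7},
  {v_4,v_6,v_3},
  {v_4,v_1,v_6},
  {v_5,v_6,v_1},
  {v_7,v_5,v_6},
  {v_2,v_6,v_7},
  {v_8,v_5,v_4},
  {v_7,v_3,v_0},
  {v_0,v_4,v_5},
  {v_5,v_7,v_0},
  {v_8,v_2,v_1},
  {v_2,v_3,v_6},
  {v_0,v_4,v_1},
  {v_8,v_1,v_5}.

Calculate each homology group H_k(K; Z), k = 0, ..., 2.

H_0 ≅ Z,  H_1 ≅ Z ⊕ Z/2Z,  H_2 = 0.

Fix the vertex order v_0 < v_1 < v_2 < v_3 < v_4 < v_5 < v_6 < v_7 < v_8 and write every simplex with vertices in increasing order. Then dim K = 2 and the simplices of K are:

  0-simplices (9): [v_0], [v_1], [v_2], [v_3], [v_4], [v_5], [v_6], [v_7], [v_8]
  1-simplices (27): (27 of them)
  2-simplices (18): (18 of them)

giving chain groups C_0 ≅ Z^9, C_1 ≅ Z^27, C_2 ≅ Z^18.

The boundary map ∂_1: C_1 → C_0 maps an edge to its endpoints' difference, ∂[p,q] = q − p. For instance
  ∂[v_0,v_4] = [v_4] − [v_0].
As a 9×27 matrix over Z this has rank 8, with invariant factors (1,1,1,1,1,1,1,1).

The boundary map ∂_2: C_2 → C_1 sends each 2-simplex [p,q,r] to [q,r] − [p,r] + [p,q]. For instance
  ∂[v_3,v_7,v_8] = [v_7,v_8] − [v_3,v_8] + [v_3,v_7],
  ∂[v_1,v_4,v_6] = [v_4,v_6] − [v_1,v_6] + [v_1,v_4].
This gives a 27×18 integer matrix of rank 18; reducing to Smith normal form yields diagonal entries (1,1,1,1,1,1,1,1,1,1,1,1,1,1,1,1,1,2).

From H_k ≅ ker(∂_k) / im(∂_{k+1}) we obtain:

  H_0: rank C_0 − rank ∂_1 = 9 − 8 = 1, and the invariant factors of ∂_1 are all 1, so H_0 ≅ Z.
  H_1: rank ker ∂_1 − rank ∂_2 = (27 − 8) − 18 = 1, and ∂_2 has invariant factor 2 > 1, so H_1 ≅ Z ⊕ Z/2Z.
  H_2: rank ker ∂_2 − rank ∂_3 = (18 − 18) − 0 = 0, and there is no ∂_3, so H_2 ≅ 0.

(K is a triangulation of the Klein bottle.)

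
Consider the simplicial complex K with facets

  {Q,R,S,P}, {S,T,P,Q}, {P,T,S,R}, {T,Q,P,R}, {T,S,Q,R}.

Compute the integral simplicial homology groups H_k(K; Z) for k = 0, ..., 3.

H_0 = Z,  H_1 = 0,  H_2 = 0,  H_3 = Z.

K has 5 vertices, 10 edges, 10 triangles, 5 3-simplices.
rank ∂_0 = 0, rank ∂_1 = 4 ⇒ b_0 = 5 − 0 − 4 = 1; all invariant factors of ∂_1 are 1 so no torsion. So H_0 ≅ Z.
rank ∂_1 = 4, rank ∂_2 = 6 ⇒ b_1 = 10 − 4 − 6 = 0; all invariant factors of ∂_2 are 1 so no torsion. So H_1 ≅ 0.
rank ∂_2 = 6, rank ∂_3 = 4 ⇒ b_2 = 10 − 6 − 4 = 0; all invariant factors of ∂_3 are 1 so no torsion. So H_2 ≅ 0.
rank ∂_3 = 4, rank ∂_4 = 0 ⇒ b_3 = 5 − 4 − 0 = 1. So H_3 ≅ Z.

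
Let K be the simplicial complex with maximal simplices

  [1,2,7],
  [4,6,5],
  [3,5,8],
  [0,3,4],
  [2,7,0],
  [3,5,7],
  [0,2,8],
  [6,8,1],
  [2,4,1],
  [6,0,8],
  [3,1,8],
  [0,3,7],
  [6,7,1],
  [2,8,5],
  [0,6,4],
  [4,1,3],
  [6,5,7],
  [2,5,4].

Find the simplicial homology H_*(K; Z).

H_0 ≅ Z,  H_1 ≅ Z^2,  H_2 ≅ Z.

Order the vertices as 0 < 1 < 2 < 3 < 4 < 5 < 6 < 7 < 8. Listing each simplex with vertices in this order, K has dimension 2 with simplices:

  0-simplices (9): [0], [1], [2], [3], [4], [5], [6], [7], [8]
  1-simplices (27): (27 of them)
  2-simplices (18): [0,2,7], [0,2,8], [0,3,4], [0,3,7], [0,4,6], [0,6,8], [1,2,4], [1,2,7], [1,3,4], [1,3,8], [1,6,7], [1,6,8], [2,4,5], [2,5,8], [3,5,7], [3,5,8], [4,5,6], [5,6,7]

Hence C_0 ≅ Z^9, C_1 ≅ Z^27, C_2 ≅ Z^18.

Boundary ∂_1: C_1 → C_0 sends each edge [p,q] (with p < q) to q − p. For instance
  ∂[2,5] = [5] − [2].
As a 9×27 matrix over Z this has rank 8, with invariant factors (1,1,1,1,1,1,1,1).

The boundary map ∂_2: C_2 → C_1 maps a triangle to the signed sum of its edges. For instance
  ∂[4,5,6] = [5,6] − [4,6] + [4,5],
  ∂[1,2,7] = [2,7] − [1,7] + [1,2].
The 27×18 boundary matrix has rank 17 and Smith normal form diag(1,1,1,1,1,1,1,1,1,1,1,1,1,1,1,1,1).

From H_k ≅ ker(∂_k) / im(∂_{k+1}) we obtain:

  H_0: rank C_0 − rank ∂_1 = 9 − 8 = 1, and the invariant factors of ∂_1 are all 1, so H_0 ≅ Z.
  H_1: rank ker ∂_1 − rank ∂_2 = (27 − 8) − 17 = 2, and the invariant factors of ∂_2 are all 1, so H_1 ≅ Z^2.
  H_2: rank ker ∂_2 − rank ∂_3 = (18 − 17) − 0 = 1, and there is no ∂_3, so H_2 ≅ Z.

(K is a triangulation of the torus T^2.)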